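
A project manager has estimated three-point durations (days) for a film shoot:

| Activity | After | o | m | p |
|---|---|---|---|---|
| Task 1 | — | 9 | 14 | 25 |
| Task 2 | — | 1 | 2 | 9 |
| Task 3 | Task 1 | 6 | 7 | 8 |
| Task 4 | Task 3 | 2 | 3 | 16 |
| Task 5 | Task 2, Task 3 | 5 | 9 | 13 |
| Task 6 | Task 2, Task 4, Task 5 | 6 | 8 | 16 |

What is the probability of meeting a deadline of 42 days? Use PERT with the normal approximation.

te_Task 1 = (9 + 4·14 + 25)/6 = 90/6 = 15; σ²_Task 1 = ((25−9)/6)² = 7.111
te_Task 2 = (1 + 4·2 + 9)/6 = 18/6 = 3; σ²_Task 2 = ((9−1)/6)² = 1.778
te_Task 3 = (6 + 4·7 + 8)/6 = 42/6 = 7; σ²_Task 3 = ((8−6)/6)² = 0.111
te_Task 4 = (2 + 4·3 + 16)/6 = 30/6 = 5; σ²_Task 4 = ((16−2)/6)² = 5.444
te_Task 5 = (5 + 4·9 + 13)/6 = 54/6 = 9; σ²_Task 5 = ((13−5)/6)² = 1.778
te_Task 6 = (6 + 4·8 + 16)/6 = 54/6 = 9; σ²_Task 6 = ((16−6)/6)² = 2.778

Forward pass:
ES_Task 1 = 0; EF_Task 1 = 15
ES_Task 2 = 0; EF_Task 2 = 3
ES_Task 3 = 15; EF_Task 3 = 15+7 = 22
ES_Task 4 = 22; EF_Task 4 = 22+5 = 27
ES_Task 5 = max(EF_Task 2=3, EF_Task 3=22) = 22; EF_Task 5 = 22+9 = 31
ES_Task 6 = max(EF_Task 2=3, EF_Task 4=27, EF_Task 5=31) = 31; EF_Task 6 = 31+9 = 40
Expected project duration μ = 40 days. Critical path: Task 1 → Task 3 → Task 5 → Task 6.

Variance along critical path = 7.111 + 0.111 + 1.778 + 2.778 = 11.778; σ = √11.778 = 3.432 days.
Z = (42 − 40) / 3.432 = 0.583
P(T ≤ 42) = Φ(0.583) ≈ 0.720

0.720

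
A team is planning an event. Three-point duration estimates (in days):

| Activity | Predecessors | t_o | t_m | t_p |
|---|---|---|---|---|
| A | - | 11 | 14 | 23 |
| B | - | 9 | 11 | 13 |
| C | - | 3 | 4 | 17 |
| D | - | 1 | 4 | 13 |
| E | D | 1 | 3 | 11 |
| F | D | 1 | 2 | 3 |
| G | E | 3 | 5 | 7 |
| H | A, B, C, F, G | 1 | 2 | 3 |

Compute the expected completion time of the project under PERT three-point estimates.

17 days

te_A = (11 + 4·14 + 23)/6 = 90/6 = 15
te_B = (9 + 4·11 + 13)/6 = 66/6 = 11
te_C = (3 + 4·4 + 17)/6 = 36/6 = 6
te_D = (1 + 4·4 + 13)/6 = 30/6 = 5
te_E = (1 + 4·3 + 11)/6 = 24/6 = 4
te_F = (1 + 4·2 + 3)/6 = 12/6 = 2
te_G = (3 + 4·5 + 7)/6 = 30/6 = 5
te_H = (1 + 4·2 + 3)/6 = 12/6 = 2

Forward pass:
ES_A = 0; EF_A = 15
ES_B = 0; EF_B = 11
ES_C = 0; EF_C = 6
ES_D = 0; EF_D = 5
ES_E = 5; EF_E = 5+4 = 9
ES_F = 5; EF_F = 5+2 = 7
ES_G = 9; EF_G = 9+5 = 14
ES_H = max(EF_A=15, EF_B=11, EF_C=6, EF_F=7, EF_G=14) = 15; EF_H = 15+2 = 17
Expected project duration μ = 17 days. Critical path: A → H.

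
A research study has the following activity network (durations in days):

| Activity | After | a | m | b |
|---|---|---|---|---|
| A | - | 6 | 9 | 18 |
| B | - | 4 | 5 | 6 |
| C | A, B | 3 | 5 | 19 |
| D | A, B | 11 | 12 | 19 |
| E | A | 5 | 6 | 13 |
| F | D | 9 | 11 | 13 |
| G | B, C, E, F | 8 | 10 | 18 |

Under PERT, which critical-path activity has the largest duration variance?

te_A = (6 + 4·9 + 18)/6 = 60/6 = 10; σ²_A = ((18−6)/6)² = 4.000
te_B = (4 + 4·5 + 6)/6 = 30/6 = 5; σ²_B = ((6−4)/6)² = 0.111
te_C = (3 + 4·5 + 19)/6 = 42/6 = 7; σ²_C = ((19−3)/6)² = 7.111
te_D = (11 + 4·12 + 19)/6 = 78/6 = 13; σ²_D = ((19−11)/6)² = 1.778
te_E = (5 + 4·6 + 13)/6 = 42/6 = 7; σ²_E = ((13−5)/6)² = 1.778
te_F = (9 + 4·11 + 13)/6 = 66/6 = 11; σ²_F = ((13−9)/6)² = 0.444
te_G = (8 + 4·10 + 18)/6 = 66/6 = 11; σ²_G = ((18−8)/6)² = 2.778

Forward pass:
ES_A = 0; EF_A = 10
ES_B = 0; EF_B = 5
ES_C = max(EF_A=10, EF_B=5) = 10; EF_C = 10+7 = 17
ES_D = max(EF_A=10, EF_B=5) = 10; EF_D = 10+13 = 23
ES_E = 10; EF_E = 10+7 = 17
ES_F = 23; EF_F = 23+11 = 34
ES_G = max(EF_B=5, EF_C=17, EF_E=17, EF_F=34) = 34; EF_G = 34+11 = 45
Expected project duration μ = 45 days. Critical path: A → D → F → G.

Variances on critical path: σ²_A=4.000, σ²_D=1.778, σ²_F=0.444, σ²_G=2.778.
Largest is σ²_A = 4.000.

A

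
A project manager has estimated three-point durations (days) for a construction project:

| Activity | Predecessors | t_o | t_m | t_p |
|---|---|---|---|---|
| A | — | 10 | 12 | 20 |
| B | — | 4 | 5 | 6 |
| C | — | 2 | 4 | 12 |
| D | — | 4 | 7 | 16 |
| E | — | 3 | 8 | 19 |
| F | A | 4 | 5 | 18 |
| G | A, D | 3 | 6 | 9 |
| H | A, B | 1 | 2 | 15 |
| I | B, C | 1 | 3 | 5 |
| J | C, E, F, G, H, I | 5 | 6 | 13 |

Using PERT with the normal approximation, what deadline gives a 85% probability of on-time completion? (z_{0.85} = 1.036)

30.3 days

te_A = (10 + 4·12 + 20)/6 = 78/6 = 13; σ²_A = ((20−10)/6)² = 2.778
te_B = (4 + 4·5 + 6)/6 = 30/6 = 5; σ²_B = ((6−4)/6)² = 0.111
te_C = (2 + 4·4 + 12)/6 = 30/6 = 5; σ²_C = ((12−2)/6)² = 2.778
te_D = (4 + 4·7 + 16)/6 = 48/6 = 8; σ²_D = ((16−4)/6)² = 4.000
te_E = (3 + 4·8 + 19)/6 = 54/6 = 9; σ²_E = ((19−3)/6)² = 7.111
te_F = (4 + 4·5 + 18)/6 = 42/6 = 7; σ²_F = ((18−4)/6)² = 5.444
te_G = (3 + 4·6 + 9)/6 = 36/6 = 6; σ²_G = ((9−3)/6)² = 1.000
te_H = (1 + 4·2 + 15)/6 = 24/6 = 4; σ²_H = ((15−1)/6)² = 5.444
te_I = (1 + 4·3 + 5)/6 = 18/6 = 3; σ²_I = ((5−1)/6)² = 0.444
te_J = (5 + 4·6 + 13)/6 = 42/6 = 7; σ²_J = ((13−5)/6)² = 1.778

Forward pass:
ES_A = 0; EF_A = 13
ES_B = 0; EF_B = 5
ES_C = 0; EF_C = 5
ES_D = 0; EF_D = 8
ES_E = 0; EF_E = 9
ES_F = 13; EF_F = 13+7 = 20
ES_G = max(EF_A=13, EF_D=8) = 13; EF_G = 13+6 = 19
ES_H = max(EF_A=13, EF_B=5) = 13; EF_H = 13+4 = 17
ES_I = max(EF_B=5, EF_C=5) = 5; EF_I = 5+3 = 8
ES_J = max(EF_C=5, EF_E=9, EF_F=20, EF_G=19, EF_H=17, EF_I=8) = 20; EF_J = 20+7 = 27
Expected project duration μ = 27 days. Critical path: A → F → J.

Variance along critical path = 2.778 + 5.444 + 1.778 = 10.000; σ = 3.162 days.
D = μ + z·σ = 27 + 1.036·3.162 = 30.3 days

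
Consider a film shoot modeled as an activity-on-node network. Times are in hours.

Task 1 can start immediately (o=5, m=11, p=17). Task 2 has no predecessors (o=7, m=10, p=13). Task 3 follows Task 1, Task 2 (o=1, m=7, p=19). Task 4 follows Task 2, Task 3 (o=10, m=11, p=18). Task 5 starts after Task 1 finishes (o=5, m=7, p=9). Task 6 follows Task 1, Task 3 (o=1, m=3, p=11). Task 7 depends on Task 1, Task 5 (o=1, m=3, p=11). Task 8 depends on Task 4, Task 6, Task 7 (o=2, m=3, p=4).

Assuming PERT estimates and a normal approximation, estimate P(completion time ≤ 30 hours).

te_Task 1 = (5 + 4·11 + 17)/6 = 66/6 = 11; σ²_Task 1 = ((17−5)/6)² = 4.000
te_Task 2 = (7 + 4·10 + 13)/6 = 60/6 = 10; σ²_Task 2 = ((13−7)/6)² = 1.000
te_Task 3 = (1 + 4·7 + 19)/6 = 48/6 = 8; σ²_Task 3 = ((19−1)/6)² = 9.000
te_Task 4 = (10 + 4·11 + 18)/6 = 72/6 = 12; σ²_Task 4 = ((18−10)/6)² = 1.778
te_Task 5 = (5 + 4·7 + 9)/6 = 42/6 = 7; σ²_Task 5 = ((9−5)/6)² = 0.444
te_Task 6 = (1 + 4·3 + 11)/6 = 24/6 = 4; σ²_Task 6 = ((11−1)/6)² = 2.778
te_Task 7 = (1 + 4·3 + 11)/6 = 24/6 = 4; σ²_Task 7 = ((11−1)/6)² = 2.778
te_Task 8 = (2 + 4·3 + 4)/6 = 18/6 = 3; σ²_Task 8 = ((4−2)/6)² = 0.111

Forward pass:
ES_Task 1 = 0; EF_Task 1 = 11
ES_Task 2 = 0; EF_Task 2 = 10
ES_Task 3 = max(EF_Task 1=11, EF_Task 2=10) = 11; EF_Task 3 = 11+8 = 19
ES_Task 4 = max(EF_Task 2=10, EF_Task 3=19) = 19; EF_Task 4 = 19+12 = 31
ES_Task 5 = 11; EF_Task 5 = 11+7 = 18
ES_Task 6 = max(EF_Task 1=11, EF_Task 3=19) = 19; EF_Task 6 = 19+4 = 23
ES_Task 7 = max(EF_Task 1=11, EF_Task 5=18) = 18; EF_Task 7 = 18+4 = 22
ES_Task 8 = max(EF_Task 4=31, EF_Task 6=23, EF_Task 7=22) = 31; EF_Task 8 = 31+3 = 34
Expected project duration μ = 34 hours. Critical path: Task 1 → Task 3 → Task 4 → Task 8.

Variance along critical path = 4.000 + 9.000 + 1.778 + 0.111 = 14.889; σ = √14.889 = 3.859 hours.
Z = (30 − 34) / 3.859 = -1.037
P(T ≤ 30) = Φ(-1.037) ≈ 0.150

0.150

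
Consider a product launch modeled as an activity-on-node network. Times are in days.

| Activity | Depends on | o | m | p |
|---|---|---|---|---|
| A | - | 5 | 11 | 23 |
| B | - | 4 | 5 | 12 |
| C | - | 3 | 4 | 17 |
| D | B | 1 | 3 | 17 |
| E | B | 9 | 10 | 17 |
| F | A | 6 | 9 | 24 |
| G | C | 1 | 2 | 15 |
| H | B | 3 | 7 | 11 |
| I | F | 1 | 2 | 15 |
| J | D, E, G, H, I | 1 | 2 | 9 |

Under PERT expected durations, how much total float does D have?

te_A = (5 + 4·11 + 23)/6 = 72/6 = 12
te_B = (4 + 4·5 + 12)/6 = 36/6 = 6
te_C = (3 + 4·4 + 17)/6 = 36/6 = 6
te_D = (1 + 4·3 + 17)/6 = 30/6 = 5
te_E = (9 + 4·10 + 17)/6 = 66/6 = 11
te_F = (6 + 4·9 + 24)/6 = 66/6 = 11
te_G = (1 + 4·2 + 15)/6 = 24/6 = 4
te_H = (3 + 4·7 + 11)/6 = 42/6 = 7
te_I = (1 + 4·2 + 15)/6 = 24/6 = 4
te_J = (1 + 4·2 + 9)/6 = 18/6 = 3

Forward pass:
ES_A = 0; EF_A = 12
ES_B = 0; EF_B = 6
ES_C = 0; EF_C = 6
ES_D = 6; EF_D = 6+5 = 11
ES_E = 6; EF_E = 6+11 = 17
ES_F = 12; EF_F = 12+11 = 23
ES_G = 6; EF_G = 6+4 = 10
ES_H = 6; EF_H = 6+7 = 13
ES_I = 23; EF_I = 23+4 = 27
ES_J = max(EF_D=11, EF_E=17, EF_G=10, EF_H=13, EF_I=27) = 27; EF_J = 27+3 = 30
Expected project duration μ = 30 days. Critical path: A → F → I → J.

Backward pass:
LF_J = 30; LS_J = 30−3 = 27
LF_I = LS_J = 27; LS_I = 27−4 = 23
LF_H = LS_J = 27; LS_H = 27−7 = 20
LF_G = LS_J = 27; LS_G = 27−4 = 23
LF_F = LS_I = 23; LS_F = 23−11 = 12
LF_E = LS_J = 27; LS_E = 27−11 = 16
LF_D = LS_J = 27; LS_D = 27−5 = 22
LF_C = LS_G = 23; LS_C = 23−6 = 17
LF_B = min(LS_D=22, LS_E=16, LS_H=20) = 16; LS_B = 16−6 = 10
LF_A = LS_F = 12; LS_A = 12−12 = 0
Slack_D = LS_D − ES_D = 22 − 6 = 16

16 days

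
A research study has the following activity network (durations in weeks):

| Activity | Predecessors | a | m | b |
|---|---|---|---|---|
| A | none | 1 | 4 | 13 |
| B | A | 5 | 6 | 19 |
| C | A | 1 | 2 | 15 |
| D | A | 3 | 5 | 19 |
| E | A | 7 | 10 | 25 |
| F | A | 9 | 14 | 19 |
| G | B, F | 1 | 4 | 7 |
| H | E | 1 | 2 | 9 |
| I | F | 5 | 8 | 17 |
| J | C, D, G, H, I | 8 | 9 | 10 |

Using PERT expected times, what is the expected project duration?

te_A = (1 + 4·4 + 13)/6 = 30/6 = 5
te_B = (5 + 4·6 + 19)/6 = 48/6 = 8
te_C = (1 + 4·2 + 15)/6 = 24/6 = 4
te_D = (3 + 4·5 + 19)/6 = 42/6 = 7
te_E = (7 + 4·10 + 25)/6 = 72/6 = 12
te_F = (9 + 4·14 + 19)/6 = 84/6 = 14
te_G = (1 + 4·4 + 7)/6 = 24/6 = 4
te_H = (1 + 4·2 + 9)/6 = 18/6 = 3
te_I = (5 + 4·8 + 17)/6 = 54/6 = 9
te_J = (8 + 4·9 + 10)/6 = 54/6 = 9

Forward pass:
ES_A = 0; EF_A = 5
ES_B = 5; EF_B = 5+8 = 13
ES_C = 5; EF_C = 5+4 = 9
ES_D = 5; EF_D = 5+7 = 12
ES_E = 5; EF_E = 5+12 = 17
ES_F = 5; EF_F = 5+14 = 19
ES_G = max(EF_B=13, EF_F=19) = 19; EF_G = 19+4 = 23
ES_H = 17; EF_H = 17+3 = 20
ES_I = 19; EF_I = 19+9 = 28
ES_J = max(EF_C=9, EF_D=12, EF_G=23, EF_H=20, EF_I=28) = 28; EF_J = 28+9 = 37
Expected project duration μ = 37 weeks. Critical path: A → F → I → J.

37 weeks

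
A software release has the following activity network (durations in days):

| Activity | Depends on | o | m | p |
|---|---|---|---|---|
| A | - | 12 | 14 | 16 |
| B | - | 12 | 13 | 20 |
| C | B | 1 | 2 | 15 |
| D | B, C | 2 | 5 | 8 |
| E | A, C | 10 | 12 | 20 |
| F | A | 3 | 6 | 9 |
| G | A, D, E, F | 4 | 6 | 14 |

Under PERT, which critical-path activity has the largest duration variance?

te_A = (12 + 4·14 + 16)/6 = 84/6 = 14; σ²_A = ((16−12)/6)² = 0.444
te_B = (12 + 4·13 + 20)/6 = 84/6 = 14; σ²_B = ((20−12)/6)² = 1.778
te_C = (1 + 4·2 + 15)/6 = 24/6 = 4; σ²_C = ((15−1)/6)² = 5.444
te_D = (2 + 4·5 + 8)/6 = 30/6 = 5; σ²_D = ((8−2)/6)² = 1.000
te_E = (10 + 4·12 + 20)/6 = 78/6 = 13; σ²_E = ((20−10)/6)² = 2.778
te_F = (3 + 4·6 + 9)/6 = 36/6 = 6; σ²_F = ((9−3)/6)² = 1.000
te_G = (4 + 4·6 + 14)/6 = 42/6 = 7; σ²_G = ((14−4)/6)² = 2.778

Forward pass:
ES_A = 0; EF_A = 14
ES_B = 0; EF_B = 14
ES_C = 14; EF_C = 14+4 = 18
ES_D = max(EF_B=14, EF_C=18) = 18; EF_D = 18+5 = 23
ES_E = max(EF_A=14, EF_C=18) = 18; EF_E = 18+13 = 31
ES_F = 14; EF_F = 14+6 = 20
ES_G = max(EF_A=14, EF_D=23, EF_E=31, EF_F=20) = 31; EF_G = 31+7 = 38
Expected project duration μ = 38 days. Critical path: B → C → E → G.

Variances on critical path: σ²_B=1.778, σ²_C=5.444, σ²_E=2.778, σ²_G=2.778.
Largest is σ²_C = 5.444.

C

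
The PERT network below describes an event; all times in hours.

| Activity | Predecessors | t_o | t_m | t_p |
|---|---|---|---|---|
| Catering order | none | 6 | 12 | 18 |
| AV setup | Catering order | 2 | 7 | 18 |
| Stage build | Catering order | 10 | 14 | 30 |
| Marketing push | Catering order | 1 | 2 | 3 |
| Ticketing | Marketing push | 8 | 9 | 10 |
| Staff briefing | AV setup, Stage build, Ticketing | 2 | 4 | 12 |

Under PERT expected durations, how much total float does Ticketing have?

5 hours

te_Catering order = (6 + 4·12 + 18)/6 = 72/6 = 12
te_AV setup = (2 + 4·7 + 18)/6 = 48/6 = 8
te_Stage build = (10 + 4·14 + 30)/6 = 96/6 = 16
te_Marketing push = (1 + 4·2 + 3)/6 = 12/6 = 2
te_Ticketing = (8 + 4·9 + 10)/6 = 54/6 = 9
te_Staff briefing = (2 + 4·4 + 12)/6 = 30/6 = 5

Forward pass:
ES_Catering order = 0; EF_Catering order = 12
ES_AV setup = 12; EF_AV setup = 12+8 = 20
ES_Stage build = 12; EF_Stage build = 12+16 = 28
ES_Marketing push = 12; EF_Marketing push = 12+2 = 14
ES_Ticketing = 14; EF_Ticketing = 14+9 = 23
ES_Staff briefing = max(EF_AV setup=20, EF_Stage build=28, EF_Ticketing=23) = 28; EF_Staff briefing = 28+5 = 33
Expected project duration μ = 33 hours. Critical path: Catering order → Stage build → Staff briefing.

Backward pass:
LF_Staff briefing = 33; LS_Staff briefing = 33−5 = 28
LF_Ticketing = LS_Staff briefing = 28; LS_Ticketing = 28−9 = 19
LF_Marketing push = LS_Ticketing = 19; LS_Marketing push = 19−2 = 17
LF_Stage build = LS_Staff briefing = 28; LS_Stage build = 28−16 = 12
LF_AV setup = LS_Staff briefing = 28; LS_AV setup = 28−8 = 20
LF_Catering order = min(LS_AV setup=20, LS_Stage build=12, LS_Marketing push=17) = 12; LS_Catering order = 12−12 = 0
Slack_Ticketing = LS_Ticketing − ES_Ticketing = 19 − 14 = 5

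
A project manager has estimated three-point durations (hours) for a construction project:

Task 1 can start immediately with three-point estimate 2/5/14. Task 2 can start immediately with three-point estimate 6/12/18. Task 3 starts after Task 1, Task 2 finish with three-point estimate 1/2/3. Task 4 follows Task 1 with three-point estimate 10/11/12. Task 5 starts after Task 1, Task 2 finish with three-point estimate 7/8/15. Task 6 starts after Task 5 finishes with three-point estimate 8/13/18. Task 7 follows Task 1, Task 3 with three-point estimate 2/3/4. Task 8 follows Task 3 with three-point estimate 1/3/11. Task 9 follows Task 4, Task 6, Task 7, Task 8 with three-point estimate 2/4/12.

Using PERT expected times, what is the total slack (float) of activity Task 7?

17 hours

te_Task 1 = (2 + 4·5 + 14)/6 = 36/6 = 6
te_Task 2 = (6 + 4·12 + 18)/6 = 72/6 = 12
te_Task 3 = (1 + 4·2 + 3)/6 = 12/6 = 2
te_Task 4 = (10 + 4·11 + 12)/6 = 66/6 = 11
te_Task 5 = (7 + 4·8 + 15)/6 = 54/6 = 9
te_Task 6 = (8 + 4·13 + 18)/6 = 78/6 = 13
te_Task 7 = (2 + 4·3 + 4)/6 = 18/6 = 3
te_Task 8 = (1 + 4·3 + 11)/6 = 24/6 = 4
te_Task 9 = (2 + 4·4 + 12)/6 = 30/6 = 5

Forward pass:
ES_Task 1 = 0; EF_Task 1 = 6
ES_Task 2 = 0; EF_Task 2 = 12
ES_Task 3 = max(EF_Task 1=6, EF_Task 2=12) = 12; EF_Task 3 = 12+2 = 14
ES_Task 4 = 6; EF_Task 4 = 6+11 = 17
ES_Task 5 = max(EF_Task 1=6, EF_Task 2=12) = 12; EF_Task 5 = 12+9 = 21
ES_Task 6 = 21; EF_Task 6 = 21+13 = 34
ES_Task 7 = max(EF_Task 1=6, EF_Task 3=14) = 14; EF_Task 7 = 14+3 = 17
ES_Task 8 = 14; EF_Task 8 = 14+4 = 18
ES_Task 9 = max(EF_Task 4=17, EF_Task 6=34, EF_Task 7=17, EF_Task 8=18) = 34; EF_Task 9 = 34+5 = 39
Expected project duration μ = 39 hours. Critical path: Task 2 → Task 5 → Task 6 → Task 9.

Backward pass:
LF_Task 9 = 39; LS_Task 9 = 39−5 = 34
LF_Task 8 = LS_Task 9 = 34; LS_Task 8 = 34−4 = 30
LF_Task 7 = LS_Task 9 = 34; LS_Task 7 = 34−3 = 31
LF_Task 6 = LS_Task 9 = 34; LS_Task 6 = 34−13 = 21
LF_Task 5 = LS_Task 6 = 21; LS_Task 5 = 21−9 = 12
LF_Task 4 = LS_Task 9 = 34; LS_Task 4 = 34−11 = 23
LF_Task 3 = min(LS_Task 7=31, LS_Task 8=30) = 30; LS_Task 3 = 30−2 = 28
LF_Task 2 = min(LS_Task 3=28, LS_Task 5=12) = 12; LS_Task 2 = 12−12 = 0
LF_Task 1 = min(LS_Task 3=28, LS_Task 4=23, LS_Task 5=12, LS_Task 7=31) = 12; LS_Task 1 = 12−6 = 6
Slack_Task 7 = LS_Task 7 − ES_Task 7 = 31 − 14 = 17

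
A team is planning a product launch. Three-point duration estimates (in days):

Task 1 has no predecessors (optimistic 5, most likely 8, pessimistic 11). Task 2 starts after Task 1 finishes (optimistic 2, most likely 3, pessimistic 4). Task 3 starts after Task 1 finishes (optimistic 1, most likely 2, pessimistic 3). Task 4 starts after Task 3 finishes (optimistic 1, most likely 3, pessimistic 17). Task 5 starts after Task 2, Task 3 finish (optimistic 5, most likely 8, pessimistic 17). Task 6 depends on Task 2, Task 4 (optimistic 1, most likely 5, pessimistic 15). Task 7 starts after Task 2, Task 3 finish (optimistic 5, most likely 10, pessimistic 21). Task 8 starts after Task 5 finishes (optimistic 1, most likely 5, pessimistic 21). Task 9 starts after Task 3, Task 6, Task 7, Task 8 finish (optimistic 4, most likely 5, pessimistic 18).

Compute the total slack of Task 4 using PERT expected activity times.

te_Task 1 = (5 + 4·8 + 11)/6 = 48/6 = 8
te_Task 2 = (2 + 4·3 + 4)/6 = 18/6 = 3
te_Task 3 = (1 + 4·2 + 3)/6 = 12/6 = 2
te_Task 4 = (1 + 4·3 + 17)/6 = 30/6 = 5
te_Task 5 = (5 + 4·8 + 17)/6 = 54/6 = 9
te_Task 6 = (1 + 4·5 + 15)/6 = 36/6 = 6
te_Task 7 = (5 + 4·10 + 21)/6 = 66/6 = 11
te_Task 8 = (1 + 4·5 + 21)/6 = 42/6 = 7
te_Task 9 = (4 + 4·5 + 18)/6 = 42/6 = 7

Forward pass:
ES_Task 1 = 0; EF_Task 1 = 8
ES_Task 2 = 8; EF_Task 2 = 8+3 = 11
ES_Task 3 = 8; EF_Task 3 = 8+2 = 10
ES_Task 4 = 10; EF_Task 4 = 10+5 = 15
ES_Task 5 = max(EF_Task 2=11, EF_Task 3=10) = 11; EF_Task 5 = 11+9 = 20
ES_Task 6 = max(EF_Task 2=11, EF_Task 4=15) = 15; EF_Task 6 = 15+6 = 21
ES_Task 7 = max(EF_Task 2=11, EF_Task 3=10) = 11; EF_Task 7 = 11+11 = 22
ES_Task 8 = 20; EF_Task 8 = 20+7 = 27
ES_Task 9 = max(EF_Task 3=10, EF_Task 6=21, EF_Task 7=22, EF_Task 8=27) = 27; EF_Task 9 = 27+7 = 34
Expected project duration μ = 34 days. Critical path: Task 1 → Task 2 → Task 5 → Task 8 → Task 9.

Backward pass:
LF_Task 9 = 34; LS_Task 9 = 34−7 = 27
LF_Task 8 = LS_Task 9 = 27; LS_Task 8 = 27−7 = 20
LF_Task 7 = LS_Task 9 = 27; LS_Task 7 = 27−11 = 16
LF_Task 6 = LS_Task 9 = 27; LS_Task 6 = 27−6 = 21
LF_Task 5 = LS_Task 8 = 20; LS_Task 5 = 20−9 = 11
LF_Task 4 = LS_Task 6 = 21; LS_Task 4 = 21−5 = 16
LF_Task 3 = min(LS_Task 4=16, LS_Task 5=11, LS_Task 7=16, LS_Task 9=27) = 11; LS_Task 3 = 11−2 = 9
LF_Task 2 = min(LS_Task 5=11, LS_Task 6=21, LS_Task 7=16) = 11; LS_Task 2 = 11−3 = 8
LF_Task 1 = min(LS_Task 2=8, LS_Task 3=9) = 8; LS_Task 1 = 8−8 = 0
Slack_Task 4 = LS_Task 4 − ES_Task 4 = 16 − 10 = 6

6 days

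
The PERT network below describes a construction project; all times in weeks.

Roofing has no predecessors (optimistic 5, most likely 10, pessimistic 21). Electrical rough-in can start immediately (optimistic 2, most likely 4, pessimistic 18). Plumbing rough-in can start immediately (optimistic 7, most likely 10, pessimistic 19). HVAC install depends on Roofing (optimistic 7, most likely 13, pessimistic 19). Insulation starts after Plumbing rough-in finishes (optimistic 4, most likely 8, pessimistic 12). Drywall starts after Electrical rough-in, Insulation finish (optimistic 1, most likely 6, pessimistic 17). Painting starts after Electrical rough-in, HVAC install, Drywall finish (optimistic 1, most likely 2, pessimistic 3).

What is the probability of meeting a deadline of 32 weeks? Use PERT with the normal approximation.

te_Roofing = (5 + 4·10 + 21)/6 = 66/6 = 11; σ²_Roofing = ((21−5)/6)² = 7.111
te_Electrical rough-in = (2 + 4·4 + 18)/6 = 36/6 = 6; σ²_Electrical rough-in = ((18−2)/6)² = 7.111
te_Plumbing rough-in = (7 + 4·10 + 19)/6 = 66/6 = 11; σ²_Plumbing rough-in = ((19−7)/6)² = 4.000
te_HVAC install = (7 + 4·13 + 19)/6 = 78/6 = 13; σ²_HVAC install = ((19−7)/6)² = 4.000
te_Insulation = (4 + 4·8 + 12)/6 = 48/6 = 8; σ²_Insulation = ((12−4)/6)² = 1.778
te_Drywall = (1 + 4·6 + 17)/6 = 42/6 = 7; σ²_Drywall = ((17−1)/6)² = 7.111
te_Painting = (1 + 4·2 + 3)/6 = 12/6 = 2; σ²_Painting = ((3−1)/6)² = 0.111

Forward pass:
ES_Roofing = 0; EF_Roofing = 11
ES_Electrical rough-in = 0; EF_Electrical rough-in = 6
ES_Plumbing rough-in = 0; EF_Plumbing rough-in = 11
ES_HVAC install = 11; EF_HVAC install = 11+13 = 24
ES_Insulation = 11; EF_Insulation = 11+8 = 19
ES_Drywall = max(EF_Electrical rough-in=6, EF_Insulation=19) = 19; EF_Drywall = 19+7 = 26
ES_Painting = max(EF_Electrical rough-in=6, EF_HVAC install=24, EF_Drywall=26) = 26; EF_Painting = 26+2 = 28
Expected project duration μ = 28 weeks. Critical path: Plumbing rough-in → Insulation → Drywall → Painting.

Variance along critical path = 4.000 + 1.778 + 7.111 + 0.111 = 13.000; σ = √13.000 = 3.606 weeks.
Z = (32 − 28) / 3.606 = 1.109
P(T ≤ 32) = Φ(1.109) ≈ 0.866

0.866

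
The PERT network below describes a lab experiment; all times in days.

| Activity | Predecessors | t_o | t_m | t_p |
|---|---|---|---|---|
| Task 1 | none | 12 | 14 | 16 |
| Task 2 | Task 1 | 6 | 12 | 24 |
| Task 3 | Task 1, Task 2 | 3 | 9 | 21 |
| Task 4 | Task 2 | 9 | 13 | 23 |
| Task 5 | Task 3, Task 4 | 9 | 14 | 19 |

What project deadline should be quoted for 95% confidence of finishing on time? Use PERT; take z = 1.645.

te_Task 1 = (12 + 4·14 + 16)/6 = 84/6 = 14; σ²_Task 1 = ((16−12)/6)² = 0.444
te_Task 2 = (6 + 4·12 + 24)/6 = 78/6 = 13; σ²_Task 2 = ((24−6)/6)² = 9.000
te_Task 3 = (3 + 4·9 + 21)/6 = 60/6 = 10; σ²_Task 3 = ((21−3)/6)² = 9.000
te_Task 4 = (9 + 4·13 + 23)/6 = 84/6 = 14; σ²_Task 4 = ((23−9)/6)² = 5.444
te_Task 5 = (9 + 4·14 + 19)/6 = 84/6 = 14; σ²_Task 5 = ((19−9)/6)² = 2.778

Forward pass:
ES_Task 1 = 0; EF_Task 1 = 14
ES_Task 2 = 14; EF_Task 2 = 14+13 = 27
ES_Task 3 = max(EF_Task 1=14, EF_Task 2=27) = 27; EF_Task 3 = 27+10 = 37
ES_Task 4 = 27; EF_Task 4 = 27+14 = 41
ES_Task 5 = max(EF_Task 3=37, EF_Task 4=41) = 41; EF_Task 5 = 41+14 = 55
Expected project duration μ = 55 days. Critical path: Task 1 → Task 2 → Task 4 → Task 5.

Variance along critical path = 0.444 + 9.000 + 5.444 + 2.778 = 17.667; σ = 4.203 days.
D = μ + z·σ = 55 + 1.645·4.203 = 61.9 days

61.9 days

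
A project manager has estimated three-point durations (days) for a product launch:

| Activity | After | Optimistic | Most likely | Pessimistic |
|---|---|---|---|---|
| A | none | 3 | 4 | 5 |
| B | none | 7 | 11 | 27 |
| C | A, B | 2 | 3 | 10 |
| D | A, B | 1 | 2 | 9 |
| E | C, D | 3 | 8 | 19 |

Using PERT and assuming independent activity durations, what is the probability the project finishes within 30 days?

0.814

te_A = (3 + 4·4 + 5)/6 = 24/6 = 4; σ²_A = ((5−3)/6)² = 0.111
te_B = (7 + 4·11 + 27)/6 = 78/6 = 13; σ²_B = ((27−7)/6)² = 11.111
te_C = (2 + 4·3 + 10)/6 = 24/6 = 4; σ²_C = ((10−2)/6)² = 1.778
te_D = (1 + 4·2 + 9)/6 = 18/6 = 3; σ²_D = ((9−1)/6)² = 1.778
te_E = (3 + 4·8 + 19)/6 = 54/6 = 9; σ²_E = ((19−3)/6)² = 7.111

Forward pass:
ES_A = 0; EF_A = 4
ES_B = 0; EF_B = 13
ES_C = max(EF_A=4, EF_B=13) = 13; EF_C = 13+4 = 17
ES_D = max(EF_A=4, EF_B=13) = 13; EF_D = 13+3 = 16
ES_E = max(EF_C=17, EF_D=16) = 17; EF_E = 17+9 = 26
Expected project duration μ = 26 days. Critical path: B → C → E.

Variance along critical path = 11.111 + 1.778 + 7.111 = 20.000; σ = √20.000 = 4.472 days.
Z = (30 − 26) / 4.472 = 0.894
P(T ≤ 30) = Φ(0.894) ≈ 0.814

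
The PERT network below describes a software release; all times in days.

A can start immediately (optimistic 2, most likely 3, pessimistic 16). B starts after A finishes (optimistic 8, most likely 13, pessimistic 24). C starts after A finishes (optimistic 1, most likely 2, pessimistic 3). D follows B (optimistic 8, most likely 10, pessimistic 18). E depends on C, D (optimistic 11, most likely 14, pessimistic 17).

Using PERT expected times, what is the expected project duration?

te_A = (2 + 4·3 + 16)/6 = 30/6 = 5
te_B = (8 + 4·13 + 24)/6 = 84/6 = 14
te_C = (1 + 4·2 + 3)/6 = 12/6 = 2
te_D = (8 + 4·10 + 18)/6 = 66/6 = 11
te_E = (11 + 4·14 + 17)/6 = 84/6 = 14

Forward pass:
ES_A = 0; EF_A = 5
ES_B = 5; EF_B = 5+14 = 19
ES_C = 5; EF_C = 5+2 = 7
ES_D = 19; EF_D = 19+11 = 30
ES_E = max(EF_C=7, EF_D=30) = 30; EF_E = 30+14 = 44
Expected project duration μ = 44 days. Critical path: A → B → D → E.

44 days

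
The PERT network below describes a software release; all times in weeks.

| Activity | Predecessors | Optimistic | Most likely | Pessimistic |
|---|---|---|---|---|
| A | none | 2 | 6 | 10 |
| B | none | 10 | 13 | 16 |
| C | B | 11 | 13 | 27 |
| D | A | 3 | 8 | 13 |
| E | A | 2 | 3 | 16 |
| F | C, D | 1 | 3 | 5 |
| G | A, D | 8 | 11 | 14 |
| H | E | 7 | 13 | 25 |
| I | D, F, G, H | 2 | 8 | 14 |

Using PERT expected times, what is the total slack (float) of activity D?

te_A = (2 + 4·6 + 10)/6 = 36/6 = 6
te_B = (10 + 4·13 + 16)/6 = 78/6 = 13
te_C = (11 + 4·13 + 27)/6 = 90/6 = 15
te_D = (3 + 4·8 + 13)/6 = 48/6 = 8
te_E = (2 + 4·3 + 16)/6 = 30/6 = 5
te_F = (1 + 4·3 + 5)/6 = 18/6 = 3
te_G = (8 + 4·11 + 14)/6 = 66/6 = 11
te_H = (7 + 4·13 + 25)/6 = 84/6 = 14
te_I = (2 + 4·8 + 14)/6 = 48/6 = 8

Forward pass:
ES_A = 0; EF_A = 6
ES_B = 0; EF_B = 13
ES_C = 13; EF_C = 13+15 = 28
ES_D = 6; EF_D = 6+8 = 14
ES_E = 6; EF_E = 6+5 = 11
ES_F = max(EF_C=28, EF_D=14) = 28; EF_F = 28+3 = 31
ES_G = max(EF_A=6, EF_D=14) = 14; EF_G = 14+11 = 25
ES_H = 11; EF_H = 11+14 = 25
ES_I = max(EF_D=14, EF_F=31, EF_G=25, EF_H=25) = 31; EF_I = 31+8 = 39
Expected project duration μ = 39 weeks. Critical path: B → C → F → I.

Backward pass:
LF_I = 39; LS_I = 39−8 = 31
LF_H = LS_I = 31; LS_H = 31−14 = 17
LF_G = LS_I = 31; LS_G = 31−11 = 20
LF_F = LS_I = 31; LS_F = 31−3 = 28
LF_E = LS_H = 17; LS_E = 17−5 = 12
LF_D = min(LS_F=28, LS_G=20, LS_I=31) = 20; LS_D = 20−8 = 12
LF_C = LS_F = 28; LS_C = 28−15 = 13
LF_B = LS_C = 13; LS_B = 13−13 = 0
LF_A = min(LS_D=12, LS_E=12, LS_G=20) = 12; LS_A = 12−6 = 6
Slack_D = LS_D − ES_D = 12 − 6 = 6

6 weeks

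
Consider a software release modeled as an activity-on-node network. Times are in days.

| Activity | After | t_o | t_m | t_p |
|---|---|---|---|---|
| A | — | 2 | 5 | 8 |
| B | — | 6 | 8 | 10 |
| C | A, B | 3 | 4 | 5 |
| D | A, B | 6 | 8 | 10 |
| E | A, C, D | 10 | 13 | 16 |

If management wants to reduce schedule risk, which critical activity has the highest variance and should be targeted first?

E

te_A = (2 + 4·5 + 8)/6 = 30/6 = 5; σ²_A = ((8−2)/6)² = 1.000
te_B = (6 + 4·8 + 10)/6 = 48/6 = 8; σ²_B = ((10−6)/6)² = 0.444
te_C = (3 + 4·4 + 5)/6 = 24/6 = 4; σ²_C = ((5−3)/6)² = 0.111
te_D = (6 + 4·8 + 10)/6 = 48/6 = 8; σ²_D = ((10−6)/6)² = 0.444
te_E = (10 + 4·13 + 16)/6 = 78/6 = 13; σ²_E = ((16−10)/6)² = 1.000

Forward pass:
ES_A = 0; EF_A = 5
ES_B = 0; EF_B = 8
ES_C = max(EF_A=5, EF_B=8) = 8; EF_C = 8+4 = 12
ES_D = max(EF_A=5, EF_B=8) = 8; EF_D = 8+8 = 16
ES_E = max(EF_A=5, EF_C=12, EF_D=16) = 16; EF_E = 16+13 = 29
Expected project duration μ = 29 days. Critical path: B → D → E.

Variances on critical path: σ²_B=0.444, σ²_D=0.444, σ²_E=1.000.
Largest is σ²_E = 1.000.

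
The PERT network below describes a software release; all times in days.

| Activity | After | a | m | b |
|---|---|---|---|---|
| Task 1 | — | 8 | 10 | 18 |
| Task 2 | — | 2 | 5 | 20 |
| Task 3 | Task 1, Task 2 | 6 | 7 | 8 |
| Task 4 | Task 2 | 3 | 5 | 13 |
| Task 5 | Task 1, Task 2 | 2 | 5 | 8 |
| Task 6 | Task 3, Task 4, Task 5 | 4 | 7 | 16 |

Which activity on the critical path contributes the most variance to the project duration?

te_Task 1 = (8 + 4·10 + 18)/6 = 66/6 = 11; σ²_Task 1 = ((18−8)/6)² = 2.778
te_Task 2 = (2 + 4·5 + 20)/6 = 42/6 = 7; σ²_Task 2 = ((20−2)/6)² = 9.000
te_Task 3 = (6 + 4·7 + 8)/6 = 42/6 = 7; σ²_Task 3 = ((8−6)/6)² = 0.111
te_Task 4 = (3 + 4·5 + 13)/6 = 36/6 = 6; σ²_Task 4 = ((13−3)/6)² = 2.778
te_Task 5 = (2 + 4·5 + 8)/6 = 30/6 = 5; σ²_Task 5 = ((8−2)/6)² = 1.000
te_Task 6 = (4 + 4·7 + 16)/6 = 48/6 = 8; σ²_Task 6 = ((16−4)/6)² = 4.000

Forward pass:
ES_Task 1 = 0; EF_Task 1 = 11
ES_Task 2 = 0; EF_Task 2 = 7
ES_Task 3 = max(EF_Task 1=11, EF_Task 2=7) = 11; EF_Task 3 = 11+7 = 18
ES_Task 4 = 7; EF_Task 4 = 7+6 = 13
ES_Task 5 = max(EF_Task 1=11, EF_Task 2=7) = 11; EF_Task 5 = 11+5 = 16
ES_Task 6 = max(EF_Task 3=18, EF_Task 4=13, EF_Task 5=16) = 18; EF_Task 6 = 18+8 = 26
Expected project duration μ = 26 days. Critical path: Task 1 → Task 3 → Task 6.

Variances on critical path: σ²_Task 1=2.778, σ²_Task 3=0.111, σ²_Task 6=4.000.
Largest is σ²_Task 6 = 4.000.

Task 6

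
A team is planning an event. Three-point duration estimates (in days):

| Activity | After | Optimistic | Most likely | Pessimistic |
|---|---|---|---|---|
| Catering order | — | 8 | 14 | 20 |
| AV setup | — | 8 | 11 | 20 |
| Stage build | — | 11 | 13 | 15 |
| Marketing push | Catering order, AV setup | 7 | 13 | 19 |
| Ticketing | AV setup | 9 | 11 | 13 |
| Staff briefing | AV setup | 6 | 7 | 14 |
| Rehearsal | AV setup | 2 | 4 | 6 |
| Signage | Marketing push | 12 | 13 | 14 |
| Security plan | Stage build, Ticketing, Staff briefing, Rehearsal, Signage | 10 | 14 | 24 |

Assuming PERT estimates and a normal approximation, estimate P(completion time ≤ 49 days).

0.052

te_Catering order = (8 + 4·14 + 20)/6 = 84/6 = 14; σ²_Catering order = ((20−8)/6)² = 4.000
te_AV setup = (8 + 4·11 + 20)/6 = 72/6 = 12; σ²_AV setup = ((20−8)/6)² = 4.000
te_Stage build = (11 + 4·13 + 15)/6 = 78/6 = 13; σ²_Stage build = ((15−11)/6)² = 0.444
te_Marketing push = (7 + 4·13 + 19)/6 = 78/6 = 13; σ²_Marketing push = ((19−7)/6)² = 4.000
te_Ticketing = (9 + 4·11 + 13)/6 = 66/6 = 11; σ²_Ticketing = ((13−9)/6)² = 0.444
te_Staff briefing = (6 + 4·7 + 14)/6 = 48/6 = 8; σ²_Staff briefing = ((14−6)/6)² = 1.778
te_Rehearsal = (2 + 4·4 + 6)/6 = 24/6 = 4; σ²_Rehearsal = ((6−2)/6)² = 0.444
te_Signage = (12 + 4·13 + 14)/6 = 78/6 = 13; σ²_Signage = ((14−12)/6)² = 0.111
te_Security plan = (10 + 4·14 + 24)/6 = 90/6 = 15; σ²_Security plan = ((24−10)/6)² = 5.444

Forward pass:
ES_Catering order = 0; EF_Catering order = 14
ES_AV setup = 0; EF_AV setup = 12
ES_Stage build = 0; EF_Stage build = 13
ES_Marketing push = max(EF_Catering order=14, EF_AV setup=12) = 14; EF_Marketing push = 14+13 = 27
ES_Ticketing = 12; EF_Ticketing = 12+11 = 23
ES_Staff briefing = 12; EF_Staff briefing = 12+8 = 20
ES_Rehearsal = 12; EF_Rehearsal = 12+4 = 16
ES_Signage = 27; EF_Signage = 27+13 = 40
ES_Security plan = max(EF_Stage build=13, EF_Ticketing=23, EF_Staff briefing=20, EF_Rehearsal=16, EF_Signage=40) = 40; EF_Security plan = 40+15 = 55
Expected project duration μ = 55 days. Critical path: Catering order → Marketing push → Signage → Security plan.

Variance along critical path = 4.000 + 4.000 + 0.111 + 5.444 = 13.556; σ = √13.556 = 3.682 days.
Z = (49 − 55) / 3.682 = -1.630
P(T ≤ 49) = Φ(-1.630) ≈ 0.052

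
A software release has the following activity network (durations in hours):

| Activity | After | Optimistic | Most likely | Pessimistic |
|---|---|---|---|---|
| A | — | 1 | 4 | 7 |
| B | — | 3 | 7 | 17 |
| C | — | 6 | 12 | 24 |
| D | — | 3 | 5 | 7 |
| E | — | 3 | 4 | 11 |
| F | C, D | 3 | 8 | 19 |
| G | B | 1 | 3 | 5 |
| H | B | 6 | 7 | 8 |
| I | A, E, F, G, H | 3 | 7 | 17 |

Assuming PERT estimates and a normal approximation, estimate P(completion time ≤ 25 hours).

te_A = (1 + 4·4 + 7)/6 = 24/6 = 4; σ²_A = ((7−1)/6)² = 1.000
te_B = (3 + 4·7 + 17)/6 = 48/6 = 8; σ²_B = ((17−3)/6)² = 5.444
te_C = (6 + 4·12 + 24)/6 = 78/6 = 13; σ²_C = ((24−6)/6)² = 9.000
te_D = (3 + 4·5 + 7)/6 = 30/6 = 5; σ²_D = ((7−3)/6)² = 0.444
te_E = (3 + 4·4 + 11)/6 = 30/6 = 5; σ²_E = ((11−3)/6)² = 1.778
te_F = (3 + 4·8 + 19)/6 = 54/6 = 9; σ²_F = ((19−3)/6)² = 7.111
te_G = (1 + 4·3 + 5)/6 = 18/6 = 3; σ²_G = ((5−1)/6)² = 0.444
te_H = (6 + 4·7 + 8)/6 = 42/6 = 7; σ²_H = ((8−6)/6)² = 0.111
te_I = (3 + 4·7 + 17)/6 = 48/6 = 8; σ²_I = ((17−3)/6)² = 5.444

Forward pass:
ES_A = 0; EF_A = 4
ES_B = 0; EF_B = 8
ES_C = 0; EF_C = 13
ES_D = 0; EF_D = 5
ES_E = 0; EF_E = 5
ES_F = max(EF_C=13, EF_D=5) = 13; EF_F = 13+9 = 22
ES_G = 8; EF_G = 8+3 = 11
ES_H = 8; EF_H = 8+7 = 15
ES_I = max(EF_A=4, EF_E=5, EF_F=22, EF_G=11, EF_H=15) = 22; EF_I = 22+8 = 30
Expected project duration μ = 30 hours. Critical path: C → F → I.

Variance along critical path = 9.000 + 7.111 + 5.444 = 21.556; σ = √21.556 = 4.643 hours.
Z = (25 − 30) / 4.643 = -1.077
P(T ≤ 25) = Φ(-1.077) ≈ 0.141

0.141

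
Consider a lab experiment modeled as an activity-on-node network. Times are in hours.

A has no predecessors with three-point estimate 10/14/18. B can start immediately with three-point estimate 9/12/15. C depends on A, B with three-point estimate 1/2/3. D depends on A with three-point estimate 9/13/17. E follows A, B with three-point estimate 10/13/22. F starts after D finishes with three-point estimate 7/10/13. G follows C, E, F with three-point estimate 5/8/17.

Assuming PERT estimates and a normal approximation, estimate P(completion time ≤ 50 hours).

te_A = (10 + 4·14 + 18)/6 = 84/6 = 14; σ²_A = ((18−10)/6)² = 1.778
te_B = (9 + 4·12 + 15)/6 = 72/6 = 12; σ²_B = ((15−9)/6)² = 1.000
te_C = (1 + 4·2 + 3)/6 = 12/6 = 2; σ²_C = ((3−1)/6)² = 0.111
te_D = (9 + 4·13 + 17)/6 = 78/6 = 13; σ²_D = ((17−9)/6)² = 1.778
te_E = (10 + 4·13 + 22)/6 = 84/6 = 14; σ²_E = ((22−10)/6)² = 4.000
te_F = (7 + 4·10 + 13)/6 = 60/6 = 10; σ²_F = ((13−7)/6)² = 1.000
te_G = (5 + 4·8 + 17)/6 = 54/6 = 9; σ²_G = ((17−5)/6)² = 4.000

Forward pass:
ES_A = 0; EF_A = 14
ES_B = 0; EF_B = 12
ES_C = max(EF_A=14, EF_B=12) = 14; EF_C = 14+2 = 16
ES_D = 14; EF_D = 14+13 = 27
ES_E = max(EF_A=14, EF_B=12) = 14; EF_E = 14+14 = 28
ES_F = 27; EF_F = 27+10 = 37
ES_G = max(EF_C=16, EF_E=28, EF_F=37) = 37; EF_G = 37+9 = 46
Expected project duration μ = 46 hours. Critical path: A → D → F → G.

Variance along critical path = 1.778 + 1.778 + 1.000 + 4.000 = 8.556; σ = √8.556 = 2.925 hours.
Z = (50 − 46) / 2.925 = 1.368
P(T ≤ 50) = Φ(1.368) ≈ 0.914

0.914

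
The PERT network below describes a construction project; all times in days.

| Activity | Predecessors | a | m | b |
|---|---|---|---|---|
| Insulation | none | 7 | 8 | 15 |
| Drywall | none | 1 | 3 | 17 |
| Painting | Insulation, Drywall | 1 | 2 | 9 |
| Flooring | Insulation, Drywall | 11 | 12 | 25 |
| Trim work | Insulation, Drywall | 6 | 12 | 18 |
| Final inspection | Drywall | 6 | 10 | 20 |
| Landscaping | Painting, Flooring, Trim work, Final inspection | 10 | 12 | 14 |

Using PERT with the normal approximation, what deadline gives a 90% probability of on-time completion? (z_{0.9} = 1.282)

38.5 days

te_Insulation = (7 + 4·8 + 15)/6 = 54/6 = 9; σ²_Insulation = ((15−7)/6)² = 1.778
te_Drywall = (1 + 4·3 + 17)/6 = 30/6 = 5; σ²_Drywall = ((17−1)/6)² = 7.111
te_Painting = (1 + 4·2 + 9)/6 = 18/6 = 3; σ²_Painting = ((9−1)/6)² = 1.778
te_Flooring = (11 + 4·12 + 25)/6 = 84/6 = 14; σ²_Flooring = ((25−11)/6)² = 5.444
te_Trim work = (6 + 4·12 + 18)/6 = 72/6 = 12; σ²_Trim work = ((18−6)/6)² = 4.000
te_Final inspection = (6 + 4·10 + 20)/6 = 66/6 = 11; σ²_Final inspection = ((20−6)/6)² = 5.444
te_Landscaping = (10 + 4·12 + 14)/6 = 72/6 = 12; σ²_Landscaping = ((14−10)/6)² = 0.444

Forward pass:
ES_Insulation = 0; EF_Insulation = 9
ES_Drywall = 0; EF_Drywall = 5
ES_Painting = max(EF_Insulation=9, EF_Drywall=5) = 9; EF_Painting = 9+3 = 12
ES_Flooring = max(EF_Insulation=9, EF_Drywall=5) = 9; EF_Flooring = 9+14 = 23
ES_Trim work = max(EF_Insulation=9, EF_Drywall=5) = 9; EF_Trim work = 9+12 = 21
ES_Final inspection = 5; EF_Final inspection = 5+11 = 16
ES_Landscaping = max(EF_Painting=12, EF_Flooring=23, EF_Trim work=21, EF_Final inspection=16) = 23; EF_Landscaping = 23+12 = 35
Expected project duration μ = 35 days. Critical path: Insulation → Flooring → Landscaping.

Variance along critical path = 1.778 + 5.444 + 0.444 = 7.667; σ = 2.769 days.
D = μ + z·σ = 35 + 1.282·2.769 = 38.5 days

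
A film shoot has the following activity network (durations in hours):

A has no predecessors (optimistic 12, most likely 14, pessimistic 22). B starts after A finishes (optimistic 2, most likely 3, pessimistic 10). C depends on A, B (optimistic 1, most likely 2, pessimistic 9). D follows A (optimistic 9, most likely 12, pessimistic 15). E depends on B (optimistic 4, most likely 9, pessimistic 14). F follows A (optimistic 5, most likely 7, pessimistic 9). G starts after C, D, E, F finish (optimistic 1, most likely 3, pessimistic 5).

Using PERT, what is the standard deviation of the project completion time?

te_A = (12 + 4·14 + 22)/6 = 90/6 = 15; σ²_A = ((22−12)/6)² = 2.778
te_B = (2 + 4·3 + 10)/6 = 24/6 = 4; σ²_B = ((10−2)/6)² = 1.778
te_C = (1 + 4·2 + 9)/6 = 18/6 = 3; σ²_C = ((9−1)/6)² = 1.778
te_D = (9 + 4·12 + 15)/6 = 72/6 = 12; σ²_D = ((15−9)/6)² = 1.000
te_E = (4 + 4·9 + 14)/6 = 54/6 = 9; σ²_E = ((14−4)/6)² = 2.778
te_F = (5 + 4·7 + 9)/6 = 42/6 = 7; σ²_F = ((9−5)/6)² = 0.444
te_G = (1 + 4·3 + 5)/6 = 18/6 = 3; σ²_G = ((5−1)/6)² = 0.444

Forward pass:
ES_A = 0; EF_A = 15
ES_B = 15; EF_B = 15+4 = 19
ES_C = max(EF_A=15, EF_B=19) = 19; EF_C = 19+3 = 22
ES_D = 15; EF_D = 15+12 = 27
ES_E = 19; EF_E = 19+9 = 28
ES_F = 15; EF_F = 15+7 = 22
ES_G = max(EF_C=22, EF_D=27, EF_E=28, EF_F=22) = 28; EF_G = 28+3 = 31
Expected project duration μ = 31 hours. Critical path: A → B → E → G.

Variance along critical path = 2.778 + 1.778 + 2.778 + 0.444 = 7.778
σ = √7.778 = 2.789 hours

2.79 hours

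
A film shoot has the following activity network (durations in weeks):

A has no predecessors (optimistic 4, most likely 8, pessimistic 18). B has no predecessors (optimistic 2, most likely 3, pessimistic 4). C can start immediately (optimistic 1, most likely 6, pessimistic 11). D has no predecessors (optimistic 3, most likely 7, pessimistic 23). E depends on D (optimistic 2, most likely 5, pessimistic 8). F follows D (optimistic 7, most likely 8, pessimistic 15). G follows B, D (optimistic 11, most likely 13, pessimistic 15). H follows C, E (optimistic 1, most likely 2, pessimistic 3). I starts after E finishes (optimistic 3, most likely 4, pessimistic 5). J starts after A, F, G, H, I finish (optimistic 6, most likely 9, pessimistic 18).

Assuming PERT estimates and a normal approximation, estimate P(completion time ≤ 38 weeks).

te_A = (4 + 4·8 + 18)/6 = 54/6 = 9; σ²_A = ((18−4)/6)² = 5.444
te_B = (2 + 4·3 + 4)/6 = 18/6 = 3; σ²_B = ((4−2)/6)² = 0.111
te_C = (1 + 4·6 + 11)/6 = 36/6 = 6; σ²_C = ((11−1)/6)² = 2.778
te_D = (3 + 4·7 + 23)/6 = 54/6 = 9; σ²_D = ((23−3)/6)² = 11.111
te_E = (2 + 4·5 + 8)/6 = 30/6 = 5; σ²_E = ((8−2)/6)² = 1.000
te_F = (7 + 4·8 + 15)/6 = 54/6 = 9; σ²_F = ((15−7)/6)² = 1.778
te_G = (11 + 4·13 + 15)/6 = 78/6 = 13; σ²_G = ((15−11)/6)² = 0.444
te_H = (1 + 4·2 + 3)/6 = 12/6 = 2; σ²_H = ((3−1)/6)² = 0.111
te_I = (3 + 4·4 + 5)/6 = 24/6 = 4; σ²_I = ((5−3)/6)² = 0.111
te_J = (6 + 4·9 + 18)/6 = 60/6 = 10; σ²_J = ((18−6)/6)² = 4.000

Forward pass:
ES_A = 0; EF_A = 9
ES_B = 0; EF_B = 3
ES_C = 0; EF_C = 6
ES_D = 0; EF_D = 9
ES_E = 9; EF_E = 9+5 = 14
ES_F = 9; EF_F = 9+9 = 18
ES_G = max(EF_B=3, EF_D=9) = 9; EF_G = 9+13 = 22
ES_H = max(EF_C=6, EF_E=14) = 14; EF_H = 14+2 = 16
ES_I = 14; EF_I = 14+4 = 18
ES_J = max(EF_A=9, EF_F=18, EF_G=22, EF_H=16, EF_I=18) = 22; EF_J = 22+10 = 32
Expected project duration μ = 32 weeks. Critical path: D → G → J.

Variance along critical path = 11.111 + 0.444 + 4.000 = 15.556; σ = √15.556 = 3.944 weeks.
Z = (38 − 32) / 3.944 = 1.521
P(T ≤ 38) = Φ(1.521) ≈ 0.936

0.936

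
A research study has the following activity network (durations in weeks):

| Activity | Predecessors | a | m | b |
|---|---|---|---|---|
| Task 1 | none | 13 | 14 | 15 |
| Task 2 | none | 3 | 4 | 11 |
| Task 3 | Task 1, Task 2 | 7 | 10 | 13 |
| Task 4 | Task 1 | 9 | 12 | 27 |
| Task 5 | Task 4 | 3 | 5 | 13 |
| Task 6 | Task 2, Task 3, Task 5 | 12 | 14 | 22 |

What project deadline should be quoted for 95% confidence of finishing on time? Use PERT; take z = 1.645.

55.3 weeks

te_Task 1 = (13 + 4·14 + 15)/6 = 84/6 = 14; σ²_Task 1 = ((15−13)/6)² = 0.111
te_Task 2 = (3 + 4·4 + 11)/6 = 30/6 = 5; σ²_Task 2 = ((11−3)/6)² = 1.778
te_Task 3 = (7 + 4·10 + 13)/6 = 60/6 = 10; σ²_Task 3 = ((13−7)/6)² = 1.000
te_Task 4 = (9 + 4·12 + 27)/6 = 84/6 = 14; σ²_Task 4 = ((27−9)/6)² = 9.000
te_Task 5 = (3 + 4·5 + 13)/6 = 36/6 = 6; σ²_Task 5 = ((13−3)/6)² = 2.778
te_Task 6 = (12 + 4·14 + 22)/6 = 90/6 = 15; σ²_Task 6 = ((22−12)/6)² = 2.778

Forward pass:
ES_Task 1 = 0; EF_Task 1 = 14
ES_Task 2 = 0; EF_Task 2 = 5
ES_Task 3 = max(EF_Task 1=14, EF_Task 2=5) = 14; EF_Task 3 = 14+10 = 24
ES_Task 4 = 14; EF_Task 4 = 14+14 = 28
ES_Task 5 = 28; EF_Task 5 = 28+6 = 34
ES_Task 6 = max(EF_Task 2=5, EF_Task 3=24, EF_Task 5=34) = 34; EF_Task 6 = 34+15 = 49
Expected project duration μ = 49 weeks. Critical path: Task 1 → Task 4 → Task 5 → Task 6.

Variance along critical path = 0.111 + 9.000 + 2.778 + 2.778 = 14.667; σ = 3.830 weeks.
D = μ + z·σ = 49 + 1.645·3.830 = 55.3 weeks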